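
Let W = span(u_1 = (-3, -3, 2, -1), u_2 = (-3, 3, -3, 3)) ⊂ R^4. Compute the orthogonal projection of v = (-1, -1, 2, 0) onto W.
proj_W(v) = (-86/83, -118/83, 84/83, -50/83)

Set up U = [u_1 | ... | u_2] ∈ R^(4×2). The projector onto W = col(U) is P = U (U^T U)^(-1) U^T.
Compute U^T U =
  [23, -9]
  [-9, 36],
and U^T v = (10, -6).
Solve U^T U · c = U^T v for the coefficients: c = (34/83, -16/249). The projection is proj_W(v) = U c.
Check: (v - proj_W(v)) · u_1 = 0  (should be 0).
Check: (v - proj_W(v)) · u_2 = 0  (should be 0).
Result: proj_W(v) = (-86/83, -118/83, 84/83, -50/83).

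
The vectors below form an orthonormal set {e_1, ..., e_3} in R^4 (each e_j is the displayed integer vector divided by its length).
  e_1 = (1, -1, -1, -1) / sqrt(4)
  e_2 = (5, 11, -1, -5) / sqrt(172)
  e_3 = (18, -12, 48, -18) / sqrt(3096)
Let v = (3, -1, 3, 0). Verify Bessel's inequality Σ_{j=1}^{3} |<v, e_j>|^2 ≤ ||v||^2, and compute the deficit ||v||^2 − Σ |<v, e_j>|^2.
Σ |<v, e_j>|^2 = 29/2; ||v||^2 = 19; deficit = 9/2

Write each e_j = u_j / sqrt(<u_j, u_j>) where u_j is the displayed integer vector. Then <v, e_j> = <v, u_j> / sqrt(<u_j, u_j>), so |<v, e_j>|^2 = <v, u_j>^2 / <u_j, u_j>.
Coefficients: <v, e_1> = 1/sqrt(4), <v, e_2> = 1/sqrt(172), <v, e_3> = 210/sqrt(3096).
Square and sum: Σ |<v, e_j>|^2 = 29/2.
Compute ||v||^2 = v·v = 19.
Deficit = 19 − 29/2 = 9/2 ≥ 0, confirming Bessel's inequality. (The deficit equals ||v − Σ <v,e_j> e_j||^2, the squared distance from v to span{e_j}.)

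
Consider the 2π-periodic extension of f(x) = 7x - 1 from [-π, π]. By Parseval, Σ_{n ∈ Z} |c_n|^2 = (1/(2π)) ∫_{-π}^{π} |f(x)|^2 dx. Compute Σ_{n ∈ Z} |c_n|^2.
Σ |c_n|^2 = 49π^2/3 + 1

Expand and integrate term by term over [-π, π]:
  ∫ (7x)^2 dx = 49·(2π^3/3); ∫ 2·7·(-1)·x dx = 0 (odd integrand); ∫ (-1)^2 dx = 1·2π.
So (1/(2π)) ∫_{-π}^{π} (7x - 1)^2 dx = 49π^2/3 + 1 = 49π^2/3 + 1.
Parseval ⇒ Σ |c_n|^2 = 49π^2/3 + 1.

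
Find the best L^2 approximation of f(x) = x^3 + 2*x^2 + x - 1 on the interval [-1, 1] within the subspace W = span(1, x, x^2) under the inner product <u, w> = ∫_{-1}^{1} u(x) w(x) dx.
g(x) = 2*x^2 + 8*x/5 - 1

The best approximation g ∈ W is the orthogonal projection of f onto W. Writing g = a_0 + a_1 x + a_2 x^2, the coefficients solve the normal equations G · a = b where
  G_{ij} = <φ_i, φ_j> and b_i = <f, φ_i>, with φ_0 = 1, φ_1 = x, φ_2 = x^2.
G =
  [2, 0, 2/3]
  [0, 2/3, 0]
  [2/3, 0, 2/5],
b = (-2/3, 16/15, 2/15).
Solving gives a_0 = -1, a_1 = 8/5, a_2 = 2, so
  g(x) = 2*x^2 + 8*x/5 - 1.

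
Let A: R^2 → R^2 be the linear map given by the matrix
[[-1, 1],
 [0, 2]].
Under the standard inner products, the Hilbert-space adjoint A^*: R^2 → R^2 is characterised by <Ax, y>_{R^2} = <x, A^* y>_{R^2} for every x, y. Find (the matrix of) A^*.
A^* = A^T =
[[-1, 0],
 [1, 2]]

For real matrices with standard dot products, the defining identity <Ax, y> = <x, A^* y> gives (Ax)^T y = x^T (A^*) y, i.e. x^T A^T y = x^T (A^*) y. Since this holds for all x, y, we must have A^* = A^T. Therefore
A^* =
[[-1, 0],
 [1, 2]].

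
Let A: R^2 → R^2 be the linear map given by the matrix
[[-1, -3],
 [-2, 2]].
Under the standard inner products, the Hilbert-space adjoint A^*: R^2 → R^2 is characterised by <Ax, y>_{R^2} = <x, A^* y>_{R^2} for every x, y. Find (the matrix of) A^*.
A^* = A^T =
[[-1, -2],
 [-3, 2]]

For real matrices with standard dot products, the defining identity <Ax, y> = <x, A^* y> gives (Ax)^T y = x^T (A^*) y, i.e. x^T A^T y = x^T (A^*) y. Since this holds for all x, y, we must have A^* = A^T. Therefore
A^* =
[[-1, -2],
 [-3, 2]].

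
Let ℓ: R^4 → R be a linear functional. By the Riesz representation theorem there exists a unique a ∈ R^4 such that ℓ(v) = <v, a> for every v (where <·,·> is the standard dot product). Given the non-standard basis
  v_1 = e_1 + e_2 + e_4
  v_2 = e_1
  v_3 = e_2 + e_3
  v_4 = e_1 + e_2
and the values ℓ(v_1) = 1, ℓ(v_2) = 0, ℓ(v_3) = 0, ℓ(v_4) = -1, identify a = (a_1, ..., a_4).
a = (0, -1, 1, 2)

Write a = (a_1, ..., a_4) in the standard basis. For each basis vector v_i, ℓ(v_i) = <v_i, a> is a linear equation in the a_j's. Collect the n equations into a matrix system V a = ℓ, where row i of V is v_i (expressed in the standard basis). Since V is invertible (lower-triangular with 1s on the diagonal, up to permutation), solve by back-substitution:
  V =
[[1, 1, 0, 1],
 [1, 0, 0, 0],
 [0, 1, 1, 0],
 [1, 1, 0, 0]]
  V a = (1, 0, 0, -1)
Solving gives a = (0, -1, 1, 2).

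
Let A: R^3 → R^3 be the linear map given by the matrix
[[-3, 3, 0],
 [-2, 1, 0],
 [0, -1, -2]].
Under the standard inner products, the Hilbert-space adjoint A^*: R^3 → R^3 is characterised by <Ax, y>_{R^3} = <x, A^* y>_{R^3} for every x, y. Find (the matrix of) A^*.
A^* = A^T =
[[-3, -2, 0],
 [3, 1, -1],
 [0, 0, -2]]

For real matrices with standard dot products, the defining identity <Ax, y> = <x, A^* y> gives (Ax)^T y = x^T (A^*) y, i.e. x^T A^T y = x^T (A^*) y. Since this holds for all x, y, we must have A^* = A^T. Therefore
A^* =
[[-3, -2, 0],
 [3, 1, -1],
 [0, 0, -2]].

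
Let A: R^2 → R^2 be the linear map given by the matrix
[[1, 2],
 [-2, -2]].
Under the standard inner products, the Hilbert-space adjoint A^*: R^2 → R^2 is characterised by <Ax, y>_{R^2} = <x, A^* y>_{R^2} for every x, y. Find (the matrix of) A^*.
A^* = A^T =
[[1, -2],
 [2, -2]]

For real matrices with standard dot products, the defining identity <Ax, y> = <x, A^* y> gives (Ax)^T y = x^T (A^*) y, i.e. x^T A^T y = x^T (A^*) y. Since this holds for all x, y, we must have A^* = A^T. Therefore
A^* =
[[1, -2],
 [2, -2]].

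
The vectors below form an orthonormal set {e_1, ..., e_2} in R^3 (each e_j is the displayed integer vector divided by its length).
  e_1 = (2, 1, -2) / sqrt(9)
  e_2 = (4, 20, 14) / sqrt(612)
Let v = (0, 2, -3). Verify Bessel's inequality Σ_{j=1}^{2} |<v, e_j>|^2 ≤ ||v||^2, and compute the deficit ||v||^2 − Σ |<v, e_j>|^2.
Σ |<v, e_j>|^2 = 121/17; ||v||^2 = 13; deficit = 100/17

Write each e_j = u_j / sqrt(<u_j, u_j>) where u_j is the displayed integer vector. Then <v, e_j> = <v, u_j> / sqrt(<u_j, u_j>), so |<v, e_j>|^2 = <v, u_j>^2 / <u_j, u_j>.
Coefficients: <v, e_1> = 8/sqrt(9), <v, e_2> = -2/sqrt(612).
Square and sum: Σ |<v, e_j>|^2 = 121/17.
Compute ||v||^2 = v·v = 13.
Deficit = 13 − 121/17 = 100/17 ≥ 0, confirming Bessel's inequality. (The deficit equals ||v − Σ <v,e_j> e_j||^2, the squared distance from v to span{e_j}.)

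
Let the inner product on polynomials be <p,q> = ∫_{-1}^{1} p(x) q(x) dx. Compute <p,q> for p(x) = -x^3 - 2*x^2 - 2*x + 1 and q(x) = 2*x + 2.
<p,q> = -32/15

Expand the product: p(x)·q(x) = -2*x^4 - 6*x^3 - 8*x^2 - 2*x + 2.
∫_{-1}^{1} of each monomial x^k gives [2/(k+1) if k even, 0 if k odd]. Integrating term-by-term (or equivalently evaluating the antiderivative F(x) = -2*x^5/5 - 3*x^4/2 - 8*x^3/3 - x^2 + 2*x at the endpoints):
  F(1) − F(−1) = -107/30 − (-43/30) = -32/15.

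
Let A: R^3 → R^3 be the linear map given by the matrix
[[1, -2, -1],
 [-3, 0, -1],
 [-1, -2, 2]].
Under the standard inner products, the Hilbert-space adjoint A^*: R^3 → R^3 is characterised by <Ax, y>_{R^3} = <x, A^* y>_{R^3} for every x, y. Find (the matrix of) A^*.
A^* = A^T =
[[1, -3, -1],
 [-2, 0, -2],
 [-1, -1, 2]]

For real matrices with standard dot products, the defining identity <Ax, y> = <x, A^* y> gives (Ax)^T y = x^T (A^*) y, i.e. x^T A^T y = x^T (A^*) y. Since this holds for all x, y, we must have A^* = A^T. Therefore
A^* =
[[1, -3, -1],
 [-2, 0, -2],
 [-1, -1, 2]].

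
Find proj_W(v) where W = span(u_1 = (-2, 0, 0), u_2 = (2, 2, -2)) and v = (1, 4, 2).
proj_W(v) = (1, 1, -1)

Set up U = [u_1 | ... | u_2] ∈ R^(3×2). The projector onto W = col(U) is P = U (U^T U)^(-1) U^T.
Compute U^T U =
  [4, -4]
  [-4, 12],
and U^T v = (-2, 6).
Solve U^T U · c = U^T v for the coefficients: c = (0, 1/2). The projection is proj_W(v) = U c.
Check: (v - proj_W(v)) · u_1 = 0  (should be 0).
Check: (v - proj_W(v)) · u_2 = 0  (should be 0).
Result: proj_W(v) = (1, 1, -1).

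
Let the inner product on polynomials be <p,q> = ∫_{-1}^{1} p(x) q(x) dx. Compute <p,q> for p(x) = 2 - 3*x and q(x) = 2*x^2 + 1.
<p,q> = 20/3

Expand the product: p(x)·q(x) = -6*x^3 + 4*x^2 - 3*x + 2.
∫_{-1}^{1} of each monomial x^k gives [2/(k+1) if k even, 0 if k odd]. Integrating term-by-term (or equivalently evaluating the antiderivative F(x) = -3*x^4/2 + 4*x^3/3 - 3*x^2/2 + 2*x at the endpoints):
  F(1) − F(−1) = 1/3 − (-19/3) = 20/3.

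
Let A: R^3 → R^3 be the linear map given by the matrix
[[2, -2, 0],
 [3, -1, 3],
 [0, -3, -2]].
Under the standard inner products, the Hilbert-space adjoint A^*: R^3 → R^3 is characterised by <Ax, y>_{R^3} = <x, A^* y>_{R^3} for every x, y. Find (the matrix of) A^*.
A^* = A^T =
[[2, 3, 0],
 [-2, -1, -3],
 [0, 3, -2]]

For real matrices with standard dot products, the defining identity <Ax, y> = <x, A^* y> gives (Ax)^T y = x^T (A^*) y, i.e. x^T A^T y = x^T (A^*) y. Since this holds for all x, y, we must have A^* = A^T. Therefore
A^* =
[[2, 3, 0],
 [-2, -1, -3],
 [0, 3, -2]].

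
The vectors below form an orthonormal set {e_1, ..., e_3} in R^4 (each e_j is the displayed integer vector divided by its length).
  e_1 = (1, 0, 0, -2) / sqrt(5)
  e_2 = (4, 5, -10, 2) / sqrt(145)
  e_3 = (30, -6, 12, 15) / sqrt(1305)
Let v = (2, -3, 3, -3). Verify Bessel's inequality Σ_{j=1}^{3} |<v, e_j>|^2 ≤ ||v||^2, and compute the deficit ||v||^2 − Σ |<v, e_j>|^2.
Σ |<v, e_j>|^2 = 146/5; ||v||^2 = 31; deficit = 9/5

Write each e_j = u_j / sqrt(<u_j, u_j>) where u_j is the displayed integer vector. Then <v, e_j> = <v, u_j> / sqrt(<u_j, u_j>), so |<v, e_j>|^2 = <v, u_j>^2 / <u_j, u_j>.
Coefficients: <v, e_1> = 8/sqrt(5), <v, e_2> = -43/sqrt(145), <v, e_3> = 69/sqrt(1305).
Square and sum: Σ |<v, e_j>|^2 = 146/5.
Compute ||v||^2 = v·v = 31.
Deficit = 31 − 146/5 = 9/5 ≥ 0, confirming Bessel's inequality. (The deficit equals ||v − Σ <v,e_j> e_j||^2, the squared distance from v to span{e_j}.)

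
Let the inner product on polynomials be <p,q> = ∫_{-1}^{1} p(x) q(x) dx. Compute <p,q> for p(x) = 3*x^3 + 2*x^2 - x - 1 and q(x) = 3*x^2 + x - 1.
<p,q> = 8/5

Expand the product: p(x)·q(x) = 9*x^5 + 9*x^4 - 4*x^3 - 6*x^2 + 1.
∫_{-1}^{1} of each monomial x^k gives [2/(k+1) if k even, 0 if k odd]. Integrating term-by-term (or equivalently evaluating the antiderivative F(x) = 3*x^6/2 + 9*x^5/5 - x^4 - 2*x^3 + x at the endpoints):
  F(1) − F(−1) = 13/10 − (-3/10) = 8/5.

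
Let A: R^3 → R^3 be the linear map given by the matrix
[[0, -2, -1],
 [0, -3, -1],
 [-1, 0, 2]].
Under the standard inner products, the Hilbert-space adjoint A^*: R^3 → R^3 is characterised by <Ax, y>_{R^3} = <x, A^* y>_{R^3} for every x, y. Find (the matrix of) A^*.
A^* = A^T =
[[0, 0, -1],
 [-2, -3, 0],
 [-1, -1, 2]]

For real matrices with standard dot products, the defining identity <Ax, y> = <x, A^* y> gives (Ax)^T y = x^T (A^*) y, i.e. x^T A^T y = x^T (A^*) y. Since this holds for all x, y, we must have A^* = A^T. Therefore
A^* =
[[0, 0, -1],
 [-2, -3, 0],
 [-1, -1, 2]].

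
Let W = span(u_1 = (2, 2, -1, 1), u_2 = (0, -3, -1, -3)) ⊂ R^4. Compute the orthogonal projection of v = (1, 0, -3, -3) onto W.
proj_W(v) = (134/63, -10/9, -15/7, -137/63)

Set up U = [u_1 | ... | u_2] ∈ R^(4×2). The projector onto W = col(U) is P = U (U^T U)^(-1) U^T.
Compute U^T U =
  [10, -8]
  [-8, 19],
and U^T v = (2, 12).
Solve U^T U · c = U^T v for the coefficients: c = (67/63, 68/63). The projection is proj_W(v) = U c.
Check: (v - proj_W(v)) · u_1 = 0  (should be 0).
Check: (v - proj_W(v)) · u_2 = 0  (should be 0).
Result: proj_W(v) = (134/63, -10/9, -15/7, -137/63).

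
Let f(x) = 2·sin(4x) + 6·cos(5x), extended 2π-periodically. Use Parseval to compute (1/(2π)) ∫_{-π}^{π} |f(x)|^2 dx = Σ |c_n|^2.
Σ |c_n|^2 = 20

Expand |f|^2 and use orthogonality of {sin(nx), cos(mx)} on [-π, π]:
  ∫_{-π}^{π} sin(nx)^2 dx = π, ∫ cos(mx)^2 dx = π, and cross terms integrate to 0.
So ∫_{-π}^{π} f(x)^2 dx = 2^2 · π + 6^2 · π = (4 + 36)π.
Divide by 2π: (4 + 36)/2 = 20.
By Parseval, this equals Σ |c_n|^2.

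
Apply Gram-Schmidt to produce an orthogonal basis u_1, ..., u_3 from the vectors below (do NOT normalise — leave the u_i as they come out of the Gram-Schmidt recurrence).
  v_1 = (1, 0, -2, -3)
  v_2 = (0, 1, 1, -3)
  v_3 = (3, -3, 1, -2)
Orthogonal basis:
  u_1 = (1, 0, -2, -3)
  u_2 = (-1/2, 1, 2, -3/2)
  u_3 = (38/15, -46/15, 28/15, -2/5)

Apply the Gram-Schmidt recurrence
  u_1 = v_1
  u_i = v_i − Σ_{j<i} ((v_i · u_j) / (u_j · u_j)) · u_j.

Step by step this gives:
  u_1 = (1, 0, -2, -3)
  u_2 = (-1/2, 1, 2, -3/2)
  u_3 = (38/15, -46/15, 28/15, -2/5)

Orthogonality check:
  u_2 · u_1 = 0 (should be 0)
  u_3 · u_1 = 0 (should be 0)
  u_3 · u_2 = 0 (should be 0)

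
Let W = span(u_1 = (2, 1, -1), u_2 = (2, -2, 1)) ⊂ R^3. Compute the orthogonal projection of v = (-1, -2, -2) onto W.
proj_W(v) = (-32/53, -22/53, 20/53)

Set up U = [u_1 | ... | u_2] ∈ R^(3×2). The projector onto W = col(U) is P = U (U^T U)^(-1) U^T.
Compute U^T U =
  [6, 1]
  [1, 9],
and U^T v = (-2, 0).
Solve U^T U · c = U^T v for the coefficients: c = (-18/53, 2/53). The projection is proj_W(v) = U c.
Check: (v - proj_W(v)) · u_1 = 0  (should be 0).
Check: (v - proj_W(v)) · u_2 = 0  (should be 0).
Result: proj_W(v) = (-32/53, -22/53, 20/53).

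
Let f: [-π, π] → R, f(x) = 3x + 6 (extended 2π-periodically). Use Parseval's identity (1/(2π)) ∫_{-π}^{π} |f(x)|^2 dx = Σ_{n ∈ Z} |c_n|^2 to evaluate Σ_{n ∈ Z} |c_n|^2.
Σ |c_n|^2 = 3π^2 + 36

Expand and integrate term by term over [-π, π]:
  ∫ (3x)^2 dx = 9·(2π^3/3); ∫ 2·3·(6)·x dx = 0 (odd integrand); ∫ 6^2 dx = 36·2π.
So (1/(2π)) ∫_{-π}^{π} (3x + 6)^2 dx = 9π^2/3 + 36 = 3π^2 + 36.
Parseval ⇒ Σ |c_n|^2 = 3π^2 + 36.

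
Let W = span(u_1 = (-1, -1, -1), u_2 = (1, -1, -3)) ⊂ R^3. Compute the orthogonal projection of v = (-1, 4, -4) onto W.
proj_W(v) = (7/6, -1/3, -11/6)

Set up U = [u_1 | ... | u_2] ∈ R^(3×2). The projector onto W = col(U) is P = U (U^T U)^(-1) U^T.
Compute U^T U =
  [3, 3]
  [3, 11],
and U^T v = (1, 7).
Solve U^T U · c = U^T v for the coefficients: c = (-5/12, 3/4). The projection is proj_W(v) = U c.
Check: (v - proj_W(v)) · u_1 = 0  (should be 0).
Check: (v - proj_W(v)) · u_2 = 0  (should be 0).
Result: proj_W(v) = (7/6, -1/3, -11/6).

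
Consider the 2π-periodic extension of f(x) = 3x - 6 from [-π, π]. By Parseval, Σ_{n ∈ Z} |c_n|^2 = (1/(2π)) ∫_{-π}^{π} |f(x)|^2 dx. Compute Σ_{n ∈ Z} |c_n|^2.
Σ |c_n|^2 = 3π^2 + 36

Expand and integrate term by term over [-π, π]:
  ∫ (3x)^2 dx = 9·(2π^3/3); ∫ 2·3·(-6)·x dx = 0 (odd integrand); ∫ (-6)^2 dx = 36·2π.
So (1/(2π)) ∫_{-π}^{π} (3x - 6)^2 dx = 9π^2/3 + 36 = 3π^2 + 36.
Parseval ⇒ Σ |c_n|^2 = 3π^2 + 36.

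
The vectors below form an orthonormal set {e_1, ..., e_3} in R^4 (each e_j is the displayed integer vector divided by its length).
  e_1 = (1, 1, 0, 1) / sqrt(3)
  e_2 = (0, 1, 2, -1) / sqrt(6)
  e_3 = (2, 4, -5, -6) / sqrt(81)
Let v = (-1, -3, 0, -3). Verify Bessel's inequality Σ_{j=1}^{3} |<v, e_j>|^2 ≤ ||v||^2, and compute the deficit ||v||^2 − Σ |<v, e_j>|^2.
Σ |<v, e_j>|^2 = 1339/81; ||v||^2 = 19; deficit = 200/81

Write each e_j = u_j / sqrt(<u_j, u_j>) where u_j is the displayed integer vector. Then <v, e_j> = <v, u_j> / sqrt(<u_j, u_j>), so |<v, e_j>|^2 = <v, u_j>^2 / <u_j, u_j>.
Coefficients: <v, e_1> = -7/sqrt(3), <v, e_2> = 0/sqrt(6), <v, e_3> = 4/sqrt(81).
Square and sum: Σ |<v, e_j>|^2 = 1339/81.
Compute ||v||^2 = v·v = 19.
Deficit = 19 − 1339/81 = 200/81 ≥ 0, confirming Bessel's inequality. (The deficit equals ||v − Σ <v,e_j> e_j||^2, the squared distance from v to span{e_j}.)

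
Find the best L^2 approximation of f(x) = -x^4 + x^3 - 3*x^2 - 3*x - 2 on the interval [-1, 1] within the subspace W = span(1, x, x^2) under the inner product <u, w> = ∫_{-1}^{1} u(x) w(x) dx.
g(x) = -27*x^2/7 - 12*x/5 - 67/35

The best approximation g ∈ W is the orthogonal projection of f onto W. Writing g = a_0 + a_1 x + a_2 x^2, the coefficients solve the normal equations G · a = b where
  G_{ij} = <φ_i, φ_j> and b_i = <f, φ_i>, with φ_0 = 1, φ_1 = x, φ_2 = x^2.
G =
  [2, 0, 2/3]
  [0, 2/3, 0]
  [2/3, 0, 2/5],
b = (-32/5, -8/5, -296/105).
Solving gives a_0 = -67/35, a_1 = -12/5, a_2 = -27/7, so
  g(x) = -27*x^2/7 - 12*x/5 - 67/35.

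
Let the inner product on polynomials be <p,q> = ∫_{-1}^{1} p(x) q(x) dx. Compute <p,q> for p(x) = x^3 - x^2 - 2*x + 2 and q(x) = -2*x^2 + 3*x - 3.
<p,q> = -44/3

Expand the product: p(x)·q(x) = -2*x^5 + 5*x^4 - 2*x^3 - 7*x^2 + 12*x - 6.
∫_{-1}^{1} of each monomial x^k gives [2/(k+1) if k even, 0 if k odd]. Integrating term-by-term (or equivalently evaluating the antiderivative F(x) = -x^6/3 + x^5 - x^4/2 - 7*x^3/3 + 6*x^2 - 6*x at the endpoints):
  F(1) − F(−1) = -13/6 − (25/2) = -44/3.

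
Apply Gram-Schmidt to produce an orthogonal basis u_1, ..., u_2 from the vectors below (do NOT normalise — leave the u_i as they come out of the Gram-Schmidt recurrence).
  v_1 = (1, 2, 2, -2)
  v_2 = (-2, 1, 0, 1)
Orthogonal basis:
  u_1 = (1, 2, 2, -2)
  u_2 = (-24/13, 17/13, 4/13, 9/13)

Apply the Gram-Schmidt recurrence
  u_1 = v_1
  u_i = v_i − Σ_{j<i} ((v_i · u_j) / (u_j · u_j)) · u_j.

Step by step this gives:
  u_1 = (1, 2, 2, -2)
  u_2 = (-24/13, 17/13, 4/13, 9/13)

Orthogonality check:
  u_2 · u_1 = 0 (should be 0)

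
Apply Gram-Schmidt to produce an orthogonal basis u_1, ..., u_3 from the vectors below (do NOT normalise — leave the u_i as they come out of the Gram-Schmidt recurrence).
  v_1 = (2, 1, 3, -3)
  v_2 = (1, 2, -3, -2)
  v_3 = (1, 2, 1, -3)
Orthogonal basis:
  u_1 = (2, 1, 3, -3)
  u_2 = (21/23, 45/23, -72/23, -43/23)
  u_3 = (-45/59, 30/59, 11/59, -9/59)

Apply the Gram-Schmidt recurrence
  u_1 = v_1
  u_i = v_i − Σ_{j<i} ((v_i · u_j) / (u_j · u_j)) · u_j.

Step by step this gives:
  u_1 = (2, 1, 3, -3)
  u_2 = (21/23, 45/23, -72/23, -43/23)
  u_3 = (-45/59, 30/59, 11/59, -9/59)

Orthogonality check:
  u_2 · u_1 = 0 (should be 0)
  u_3 · u_1 = 0 (should be 0)
  u_3 · u_2 = 0 (should be 0)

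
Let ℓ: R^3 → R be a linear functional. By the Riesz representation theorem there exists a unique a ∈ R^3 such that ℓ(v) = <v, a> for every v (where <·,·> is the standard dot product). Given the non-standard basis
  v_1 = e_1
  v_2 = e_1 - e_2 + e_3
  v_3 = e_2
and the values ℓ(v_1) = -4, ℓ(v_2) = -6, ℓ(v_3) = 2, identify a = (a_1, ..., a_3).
a = (-4, 2, 0)

Write a = (a_1, ..., a_3) in the standard basis. For each basis vector v_i, ℓ(v_i) = <v_i, a> is a linear equation in the a_j's. Collect the n equations into a matrix system V a = ℓ, where row i of V is v_i (expressed in the standard basis). Since V is invertible (lower-triangular with 1s on the diagonal, up to permutation), solve by back-substitution:
  V =
[[1, 0, 0],
 [1, -1, 1],
 [0, 1, 0]]
  V a = (-4, -6, 2)
Solving gives a = (-4, 2, 0).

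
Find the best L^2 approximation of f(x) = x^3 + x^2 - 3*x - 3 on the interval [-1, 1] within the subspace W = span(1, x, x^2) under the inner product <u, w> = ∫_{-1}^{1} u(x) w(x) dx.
g(x) = x^2 - 12*x/5 - 3

The best approximation g ∈ W is the orthogonal projection of f onto W. Writing g = a_0 + a_1 x + a_2 x^2, the coefficients solve the normal equations G · a = b where
  G_{ij} = <φ_i, φ_j> and b_i = <f, φ_i>, with φ_0 = 1, φ_1 = x, φ_2 = x^2.
G =
  [2, 0, 2/3]
  [0, 2/3, 0]
  [2/3, 0, 2/5],
b = (-16/3, -8/5, -8/5).
Solving gives a_0 = -3, a_1 = -12/5, a_2 = 1, so
  g(x) = x^2 - 12*x/5 - 3.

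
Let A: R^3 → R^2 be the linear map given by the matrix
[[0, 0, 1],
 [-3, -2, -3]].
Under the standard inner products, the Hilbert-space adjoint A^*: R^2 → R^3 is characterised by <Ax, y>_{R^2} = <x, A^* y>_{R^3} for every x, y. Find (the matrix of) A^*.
A^* = A^T =
[[0, -3],
 [0, -2],
 [1, -3]]

For real matrices with standard dot products, the defining identity <Ax, y> = <x, A^* y> gives (Ax)^T y = x^T (A^*) y, i.e. x^T A^T y = x^T (A^*) y. Since this holds for all x, y, we must have A^* = A^T. Therefore
A^* =
[[0, -3],
 [0, -2],
 [1, -3]].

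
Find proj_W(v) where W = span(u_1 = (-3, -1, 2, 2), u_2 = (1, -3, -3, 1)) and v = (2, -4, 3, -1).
proj_W(v) = (-11/43, -37/43, -16/43, 24/43)

Set up U = [u_1 | ... | u_2] ∈ R^(4×2). The projector onto W = col(U) is P = U (U^T U)^(-1) U^T.
Compute U^T U =
  [18, -4]
  [-4, 20],
and U^T v = (2, 4).
Solve U^T U · c = U^T v for the coefficients: c = (7/43, 10/43). The projection is proj_W(v) = U c.
Check: (v - proj_W(v)) · u_1 = 0  (should be 0).
Check: (v - proj_W(v)) · u_2 = 0  (should be 0).
Result: proj_W(v) = (-11/43, -37/43, -16/43, 24/43).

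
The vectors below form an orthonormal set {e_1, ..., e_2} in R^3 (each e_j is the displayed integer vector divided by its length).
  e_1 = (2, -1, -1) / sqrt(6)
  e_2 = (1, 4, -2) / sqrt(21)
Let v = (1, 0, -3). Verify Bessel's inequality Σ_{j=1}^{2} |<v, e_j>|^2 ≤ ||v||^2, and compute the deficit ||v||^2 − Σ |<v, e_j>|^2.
Σ |<v, e_j>|^2 = 13/2; ||v||^2 = 10; deficit = 7/2

Write each e_j = u_j / sqrt(<u_j, u_j>) where u_j is the displayed integer vector. Then <v, e_j> = <v, u_j> / sqrt(<u_j, u_j>), so |<v, e_j>|^2 = <v, u_j>^2 / <u_j, u_j>.
Coefficients: <v, e_1> = 5/sqrt(6), <v, e_2> = 7/sqrt(21).
Square and sum: Σ |<v, e_j>|^2 = 13/2.
Compute ||v||^2 = v·v = 10.
Deficit = 10 − 13/2 = 7/2 ≥ 0, confirming Bessel's inequality. (The deficit equals ||v − Σ <v,e_j> e_j||^2, the squared distance from v to span{e_j}.)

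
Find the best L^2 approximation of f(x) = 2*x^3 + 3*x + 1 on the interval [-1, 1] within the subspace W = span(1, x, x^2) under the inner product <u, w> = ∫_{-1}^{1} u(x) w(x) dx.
g(x) = 21*x/5 + 1

The best approximation g ∈ W is the orthogonal projection of f onto W. Writing g = a_0 + a_1 x + a_2 x^2, the coefficients solve the normal equations G · a = b where
  G_{ij} = <φ_i, φ_j> and b_i = <f, φ_i>, with φ_0 = 1, φ_1 = x, φ_2 = x^2.
G =
  [2, 0, 2/3]
  [0, 2/3, 0]
  [2/3, 0, 2/5],
b = (2, 14/5, 2/3).
Solving gives a_0 = 1, a_1 = 21/5, a_2 = 0, so
  g(x) = 21*x/5 + 1.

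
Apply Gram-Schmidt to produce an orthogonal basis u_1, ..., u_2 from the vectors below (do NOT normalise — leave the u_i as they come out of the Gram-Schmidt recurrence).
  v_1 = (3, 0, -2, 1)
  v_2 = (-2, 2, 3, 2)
Orthogonal basis:
  u_1 = (3, 0, -2, 1)
  u_2 = (1/7, 2, 11/7, 19/7)

Apply the Gram-Schmidt recurrence
  u_1 = v_1
  u_i = v_i − Σ_{j<i} ((v_i · u_j) / (u_j · u_j)) · u_j.

Step by step this gives:
  u_1 = (3, 0, -2, 1)
  u_2 = (1/7, 2, 11/7, 19/7)

Orthogonality check:
  u_2 · u_1 = 0 (should be 0)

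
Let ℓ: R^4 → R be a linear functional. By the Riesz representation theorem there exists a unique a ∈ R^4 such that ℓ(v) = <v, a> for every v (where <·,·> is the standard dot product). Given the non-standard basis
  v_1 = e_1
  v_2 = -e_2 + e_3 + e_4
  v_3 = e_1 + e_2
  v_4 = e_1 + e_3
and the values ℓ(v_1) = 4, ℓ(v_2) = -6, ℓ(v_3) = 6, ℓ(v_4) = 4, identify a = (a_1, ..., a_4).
a = (4, 2, 0, -4)

Write a = (a_1, ..., a_4) in the standard basis. For each basis vector v_i, ℓ(v_i) = <v_i, a> is a linear equation in the a_j's. Collect the n equations into a matrix system V a = ℓ, where row i of V is v_i (expressed in the standard basis). Since V is invertible (lower-triangular with 1s on the diagonal, up to permutation), solve by back-substitution:
  V =
[[1, 0, 0, 0],
 [0, -1, 1, 1],
 [1, 1, 0, 0],
 [1, 0, 1, 0]]
  V a = (4, -6, 6, 4)
Solving gives a = (4, 2, 0, -4).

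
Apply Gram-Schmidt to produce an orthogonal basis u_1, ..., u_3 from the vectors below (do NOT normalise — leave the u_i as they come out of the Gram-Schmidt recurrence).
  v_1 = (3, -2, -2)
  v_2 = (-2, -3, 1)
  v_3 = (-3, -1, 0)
Orthogonal basis:
  u_1 = (3, -2, -2)
  u_2 = (-28/17, -55/17, 13/17)
  u_3 = (-92/117, 23/234, -23/18)

Apply the Gram-Schmidt recurrence
  u_1 = v_1
  u_i = v_i − Σ_{j<i} ((v_i · u_j) / (u_j · u_j)) · u_j.

Step by step this gives:
  u_1 = (3, -2, -2)
  u_2 = (-28/17, -55/17, 13/17)
  u_3 = (-92/117, 23/234, -23/18)

Orthogonality check:
  u_2 · u_1 = 0 (should be 0)
  u_3 · u_1 = 0 (should be 0)
  u_3 · u_2 = 0 (should be 0)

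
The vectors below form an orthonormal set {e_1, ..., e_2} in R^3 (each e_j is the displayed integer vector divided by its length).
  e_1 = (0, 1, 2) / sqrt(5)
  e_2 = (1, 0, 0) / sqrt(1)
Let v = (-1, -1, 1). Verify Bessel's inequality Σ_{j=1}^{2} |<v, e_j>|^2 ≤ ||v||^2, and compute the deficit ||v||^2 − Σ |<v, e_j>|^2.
Σ |<v, e_j>|^2 = 6/5; ||v||^2 = 3; deficit = 9/5

Write each e_j = u_j / sqrt(<u_j, u_j>) where u_j is the displayed integer vector. Then <v, e_j> = <v, u_j> / sqrt(<u_j, u_j>), so |<v, e_j>|^2 = <v, u_j>^2 / <u_j, u_j>.
Coefficients: <v, e_1> = 1/sqrt(5), <v, e_2> = -1/sqrt(1).
Square and sum: Σ |<v, e_j>|^2 = 6/5.
Compute ||v||^2 = v·v = 3.
Deficit = 3 − 6/5 = 9/5 ≥ 0, confirming Bessel's inequality. (The deficit equals ||v − Σ <v,e_j> e_j||^2, the squared distance from v to span{e_j}.)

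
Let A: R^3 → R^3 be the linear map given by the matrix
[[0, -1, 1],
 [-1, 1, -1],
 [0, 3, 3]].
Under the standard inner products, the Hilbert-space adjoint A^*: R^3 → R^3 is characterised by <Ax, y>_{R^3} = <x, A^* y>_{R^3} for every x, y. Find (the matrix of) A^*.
A^* = A^T =
[[0, -1, 0],
 [-1, 1, 3],
 [1, -1, 3]]

For real matrices with standard dot products, the defining identity <Ax, y> = <x, A^* y> gives (Ax)^T y = x^T (A^*) y, i.e. x^T A^T y = x^T (A^*) y. Since this holds for all x, y, we must have A^* = A^T. Therefore
A^* =
[[0, -1, 0],
 [-1, 1, 3],
 [1, -1, 3]].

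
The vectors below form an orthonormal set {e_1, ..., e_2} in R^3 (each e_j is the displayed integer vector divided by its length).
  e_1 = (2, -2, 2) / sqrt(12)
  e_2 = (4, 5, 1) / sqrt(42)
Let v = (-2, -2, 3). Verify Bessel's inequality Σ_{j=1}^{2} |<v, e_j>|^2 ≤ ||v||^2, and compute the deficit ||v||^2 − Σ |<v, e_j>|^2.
Σ |<v, e_j>|^2 = 117/14; ||v||^2 = 17; deficit = 121/14

Write each e_j = u_j / sqrt(<u_j, u_j>) where u_j is the displayed integer vector. Then <v, e_j> = <v, u_j> / sqrt(<u_j, u_j>), so |<v, e_j>|^2 = <v, u_j>^2 / <u_j, u_j>.
Coefficients: <v, e_1> = 6/sqrt(12), <v, e_2> = -15/sqrt(42).
Square and sum: Σ |<v, e_j>|^2 = 117/14.
Compute ||v||^2 = v·v = 17.
Deficit = 17 − 117/14 = 121/14 ≥ 0, confirming Bessel's inequality. (The deficit equals ||v − Σ <v,e_j> e_j||^2, the squared distance from v to span{e_j}.)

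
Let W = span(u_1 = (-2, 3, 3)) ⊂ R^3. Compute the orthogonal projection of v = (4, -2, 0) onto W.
proj_W(v) = (14/11, -21/11, -21/11)

Set up U = [u_1 | ... | u_1] ∈ R^(3×1). The projector onto W = col(U) is P = U (U^T U)^(-1) U^T.
Compute U^T U =
  [22],
and U^T v = (-14).
Solve U^T U · c = U^T v for the coefficients: c = (-7/11). The projection is proj_W(v) = U c.
Check: (v - proj_W(v)) · u_1 = 0  (should be 0).
Result: proj_W(v) = (14/11, -21/11, -21/11).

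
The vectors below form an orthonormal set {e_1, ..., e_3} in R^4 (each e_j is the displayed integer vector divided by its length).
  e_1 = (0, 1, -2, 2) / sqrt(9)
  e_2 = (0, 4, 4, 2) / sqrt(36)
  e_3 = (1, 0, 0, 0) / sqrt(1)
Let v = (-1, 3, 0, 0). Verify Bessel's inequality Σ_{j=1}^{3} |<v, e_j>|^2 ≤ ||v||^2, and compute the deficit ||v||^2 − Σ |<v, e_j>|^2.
Σ |<v, e_j>|^2 = 6; ||v||^2 = 10; deficit = 4

Write each e_j = u_j / sqrt(<u_j, u_j>) where u_j is the displayed integer vector. Then <v, e_j> = <v, u_j> / sqrt(<u_j, u_j>), so |<v, e_j>|^2 = <v, u_j>^2 / <u_j, u_j>.
Coefficients: <v, e_1> = 3/sqrt(9), <v, e_2> = 12/sqrt(36), <v, e_3> = -1/sqrt(1).
Square and sum: Σ |<v, e_j>|^2 = 6.
Compute ||v||^2 = v·v = 10.
Deficit = 10 − 6 = 4 ≥ 0, confirming Bessel's inequality. (The deficit equals ||v − Σ <v,e_j> e_j||^2, the squared distance from v to span{e_j}.)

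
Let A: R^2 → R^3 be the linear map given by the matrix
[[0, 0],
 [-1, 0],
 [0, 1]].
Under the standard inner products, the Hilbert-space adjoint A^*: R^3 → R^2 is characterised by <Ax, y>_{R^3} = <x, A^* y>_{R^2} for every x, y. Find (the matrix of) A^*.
A^* = A^T =
[[0, -1, 0],
 [0, 0, 1]]

For real matrices with standard dot products, the defining identity <Ax, y> = <x, A^* y> gives (Ax)^T y = x^T (A^*) y, i.e. x^T A^T y = x^T (A^*) y. Since this holds for all x, y, we must have A^* = A^T. Therefore
A^* =
[[0, -1, 0],
 [0, 0, 1]].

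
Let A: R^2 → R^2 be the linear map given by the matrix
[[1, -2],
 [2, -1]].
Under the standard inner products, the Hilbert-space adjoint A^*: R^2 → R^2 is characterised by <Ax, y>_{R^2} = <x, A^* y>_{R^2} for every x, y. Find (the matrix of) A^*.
A^* = A^T =
[[1, 2],
 [-2, -1]]

For real matrices with standard dot products, the defining identity <Ax, y> = <x, A^* y> gives (Ax)^T y = x^T (A^*) y, i.e. x^T A^T y = x^T (A^*) y. Since this holds for all x, y, we must have A^* = A^T. Therefore
A^* =
[[1, 2],
 [-2, -1]].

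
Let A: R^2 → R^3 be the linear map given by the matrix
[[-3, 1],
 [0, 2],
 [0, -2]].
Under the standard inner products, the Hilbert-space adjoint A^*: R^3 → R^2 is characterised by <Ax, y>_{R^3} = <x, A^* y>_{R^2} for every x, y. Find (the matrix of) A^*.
A^* = A^T =
[[-3, 0, 0],
 [1, 2, -2]]

For real matrices with standard dot products, the defining identity <Ax, y> = <x, A^* y> gives (Ax)^T y = x^T (A^*) y, i.e. x^T A^T y = x^T (A^*) y. Since this holds for all x, y, we must have A^* = A^T. Therefore
A^* =
[[-3, 0, 0],
 [1, 2, -2]].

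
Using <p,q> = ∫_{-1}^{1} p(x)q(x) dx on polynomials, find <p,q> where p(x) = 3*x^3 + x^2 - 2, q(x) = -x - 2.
<p,q> = 82/15

Expand the product: p(x)·q(x) = -3*x^4 - 7*x^3 - 2*x^2 + 2*x + 4.
∫_{-1}^{1} of each monomial x^k gives [2/(k+1) if k even, 0 if k odd]. Integrating term-by-term (or equivalently evaluating the antiderivative F(x) = -3*x^5/5 - 7*x^4/4 - 2*x^3/3 + x^2 + 4*x at the endpoints):
  F(1) − F(−1) = 119/60 − (-209/60) = 82/15.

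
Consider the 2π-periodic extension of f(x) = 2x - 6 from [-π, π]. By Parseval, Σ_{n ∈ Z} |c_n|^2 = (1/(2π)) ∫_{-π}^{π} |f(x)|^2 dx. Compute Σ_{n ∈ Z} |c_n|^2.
Σ |c_n|^2 = 4π^2/3 + 36

Expand and integrate term by term over [-π, π]:
  ∫ (2x)^2 dx = 4·(2π^3/3); ∫ 2·2·(-6)·x dx = 0 (odd integrand); ∫ (-6)^2 dx = 36·2π.
So (1/(2π)) ∫_{-π}^{π} (2x - 6)^2 dx = 4π^2/3 + 36 = 4π^2/3 + 36.
Parseval ⇒ Σ |c_n|^2 = 4π^2/3 + 36.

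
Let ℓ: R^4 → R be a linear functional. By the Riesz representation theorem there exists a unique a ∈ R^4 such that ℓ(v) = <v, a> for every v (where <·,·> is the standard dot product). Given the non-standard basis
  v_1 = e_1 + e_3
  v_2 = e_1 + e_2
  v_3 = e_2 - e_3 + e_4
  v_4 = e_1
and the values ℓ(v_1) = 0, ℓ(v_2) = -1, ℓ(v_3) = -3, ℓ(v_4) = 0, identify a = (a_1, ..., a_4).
a = (0, -1, 0, -2)

Write a = (a_1, ..., a_4) in the standard basis. For each basis vector v_i, ℓ(v_i) = <v_i, a> is a linear equation in the a_j's. Collect the n equations into a matrix system V a = ℓ, where row i of V is v_i (expressed in the standard basis). Since V is invertible (lower-triangular with 1s on the diagonal, up to permutation), solve by back-substitution:
  V =
[[1, 0, 1, 0],
 [1, 1, 0, 0],
 [0, 1, -1, 1],
 [1, 0, 0, 0]]
  V a = (0, -1, -3, 0)
Solving gives a = (0, -1, 0, -2).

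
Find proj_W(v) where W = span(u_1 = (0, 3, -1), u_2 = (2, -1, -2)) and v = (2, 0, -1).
proj_W(v) = (122/89, -16/89, -137/89)

Set up U = [u_1 | ... | u_2] ∈ R^(3×2). The projector onto W = col(U) is P = U (U^T U)^(-1) U^T.
Compute U^T U =
  [10, -1]
  [-1, 9],
and U^T v = (1, 6).
Solve U^T U · c = U^T v for the coefficients: c = (15/89, 61/89). The projection is proj_W(v) = U c.
Check: (v - proj_W(v)) · u_1 = 0  (should be 0).
Check: (v - proj_W(v)) · u_2 = 0  (should be 0).
Result: proj_W(v) = (122/89, -16/89, -137/89).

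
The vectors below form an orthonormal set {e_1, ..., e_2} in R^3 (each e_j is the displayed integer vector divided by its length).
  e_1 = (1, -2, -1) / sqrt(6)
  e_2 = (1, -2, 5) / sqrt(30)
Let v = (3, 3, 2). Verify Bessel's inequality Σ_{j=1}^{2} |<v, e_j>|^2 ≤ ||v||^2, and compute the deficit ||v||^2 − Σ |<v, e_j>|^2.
Σ |<v, e_j>|^2 = 29/5; ||v||^2 = 22; deficit = 81/5

Write each e_j = u_j / sqrt(<u_j, u_j>) where u_j is the displayed integer vector. Then <v, e_j> = <v, u_j> / sqrt(<u_j, u_j>), so |<v, e_j>|^2 = <v, u_j>^2 / <u_j, u_j>.
Coefficients: <v, e_1> = -5/sqrt(6), <v, e_2> = 7/sqrt(30).
Square and sum: Σ |<v, e_j>|^2 = 29/5.
Compute ||v||^2 = v·v = 22.
Deficit = 22 − 29/5 = 81/5 ≥ 0, confirming Bessel's inequality. (The deficit equals ||v − Σ <v,e_j> e_j||^2, the squared distance from v to span{e_j}.)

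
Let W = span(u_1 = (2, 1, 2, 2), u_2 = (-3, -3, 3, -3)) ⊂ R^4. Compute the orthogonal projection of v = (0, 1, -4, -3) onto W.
proj_W(v) = (-51/43, 7/43, -181/43, -51/43)

Set up U = [u_1 | ... | u_2] ∈ R^(4×2). The projector onto W = col(U) is P = U (U^T U)^(-1) U^T.
Compute U^T U =
  [13, -9]
  [-9, 36],
and U^T v = (-13, -6).
Solve U^T U · c = U^T v for the coefficients: c = (-58/43, -65/129). The projection is proj_W(v) = U c.
Check: (v - proj_W(v)) · u_1 = 0  (should be 0).
Check: (v - proj_W(v)) · u_2 = 0  (should be 0).
Result: proj_W(v) = (-51/43, 7/43, -181/43, -51/43).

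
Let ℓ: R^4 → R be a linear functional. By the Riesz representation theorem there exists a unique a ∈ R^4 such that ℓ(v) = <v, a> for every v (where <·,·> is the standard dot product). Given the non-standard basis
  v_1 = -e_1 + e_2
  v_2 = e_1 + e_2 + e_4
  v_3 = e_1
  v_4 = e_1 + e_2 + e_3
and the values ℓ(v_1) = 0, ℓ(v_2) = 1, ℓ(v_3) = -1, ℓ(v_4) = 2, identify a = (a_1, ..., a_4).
a = (-1, -1, 4, 3)

Write a = (a_1, ..., a_4) in the standard basis. For each basis vector v_i, ℓ(v_i) = <v_i, a> is a linear equation in the a_j's. Collect the n equations into a matrix system V a = ℓ, where row i of V is v_i (expressed in the standard basis). Since V is invertible (lower-triangular with 1s on the diagonal, up to permutation), solve by back-substitution:
  V =
[[-1, 1, 0, 0],
 [1, 1, 0, 1],
 [1, 0, 0, 0],
 [1, 1, 1, 0]]
  V a = (0, 1, -1, 2)
Solving gives a = (-1, -1, 4, 3).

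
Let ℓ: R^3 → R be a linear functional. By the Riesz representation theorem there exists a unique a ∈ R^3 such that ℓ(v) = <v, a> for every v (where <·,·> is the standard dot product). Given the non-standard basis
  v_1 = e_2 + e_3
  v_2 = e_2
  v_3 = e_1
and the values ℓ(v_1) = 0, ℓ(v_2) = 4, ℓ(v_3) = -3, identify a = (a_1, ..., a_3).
a = (-3, 4, -4)

Write a = (a_1, ..., a_3) in the standard basis. For each basis vector v_i, ℓ(v_i) = <v_i, a> is a linear equation in the a_j's. Collect the n equations into a matrix system V a = ℓ, where row i of V is v_i (expressed in the standard basis). Since V is invertible (lower-triangular with 1s on the diagonal, up to permutation), solve by back-substitution:
  V =
[[0, 1, 1],
 [0, 1, 0],
 [1, 0, 0]]
  V a = (0, 4, -3)
Solving gives a = (-3, 4, -4).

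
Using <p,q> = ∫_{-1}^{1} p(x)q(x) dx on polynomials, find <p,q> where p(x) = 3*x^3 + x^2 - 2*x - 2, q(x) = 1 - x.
<p,q> = -16/5

Expand the product: p(x)·q(x) = -3*x^4 + 2*x^3 + 3*x^2 - 2.
∫_{-1}^{1} of each monomial x^k gives [2/(k+1) if k even, 0 if k odd]. Integrating term-by-term (or equivalently evaluating the antiderivative F(x) = -3*x^5/5 + x^4/2 + x^3 - 2*x at the endpoints):
  F(1) − F(−1) = -11/10 − (21/10) = -16/5.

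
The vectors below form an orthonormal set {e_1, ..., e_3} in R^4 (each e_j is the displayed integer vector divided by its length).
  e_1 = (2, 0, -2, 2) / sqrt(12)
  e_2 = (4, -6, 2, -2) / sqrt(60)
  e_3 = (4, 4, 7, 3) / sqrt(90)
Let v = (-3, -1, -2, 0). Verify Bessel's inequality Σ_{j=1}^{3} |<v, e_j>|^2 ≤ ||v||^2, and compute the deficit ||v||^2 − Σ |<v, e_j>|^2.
Σ |<v, e_j>|^2 = 12; ||v||^2 = 14; deficit = 2

Write each e_j = u_j / sqrt(<u_j, u_j>) where u_j is the displayed integer vector. Then <v, e_j> = <v, u_j> / sqrt(<u_j, u_j>), so |<v, e_j>|^2 = <v, u_j>^2 / <u_j, u_j>.
Coefficients: <v, e_1> = -2/sqrt(12), <v, e_2> = -10/sqrt(60), <v, e_3> = -30/sqrt(90).
Square and sum: Σ |<v, e_j>|^2 = 12.
Compute ||v||^2 = v·v = 14.
Deficit = 14 − 12 = 2 ≥ 0, confirming Bessel's inequality. (The deficit equals ||v − Σ <v,e_j> e_j||^2, the squared distance from v to span{e_j}.)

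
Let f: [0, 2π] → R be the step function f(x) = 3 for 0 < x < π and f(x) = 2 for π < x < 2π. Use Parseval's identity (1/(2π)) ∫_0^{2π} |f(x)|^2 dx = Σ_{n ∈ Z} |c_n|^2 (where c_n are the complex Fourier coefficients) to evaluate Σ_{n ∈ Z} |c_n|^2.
Σ |c_n|^2 = 13/2

Parseval equates the L^2 energy of f (normalised by 1/(2π)) with the ℓ^2 sum of its Fourier coefficients: (1/(2π)) ∫_0^{2π} |f|^2 = Σ |c_n|^2.
Compute the left side: (1/(2π)) [∫_0^π 3^2 dx + ∫_π^{2π} 2^2 dx] = (1/(2π)) · (9π + 4π) = (9 + 4)/2 = 13/2.
So Σ_{n ∈ Z} |c_n|^2 = 13/2.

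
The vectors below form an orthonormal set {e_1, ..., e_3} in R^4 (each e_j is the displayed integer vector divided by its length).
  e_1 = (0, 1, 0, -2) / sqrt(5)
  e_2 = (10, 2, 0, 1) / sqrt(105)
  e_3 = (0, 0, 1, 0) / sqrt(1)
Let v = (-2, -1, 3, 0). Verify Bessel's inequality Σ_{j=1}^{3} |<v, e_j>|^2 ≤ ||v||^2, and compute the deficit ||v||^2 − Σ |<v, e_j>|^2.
Σ |<v, e_j>|^2 = 290/21; ||v||^2 = 14; deficit = 4/21

Write each e_j = u_j / sqrt(<u_j, u_j>) where u_j is the displayed integer vector. Then <v, e_j> = <v, u_j> / sqrt(<u_j, u_j>), so |<v, e_j>|^2 = <v, u_j>^2 / <u_j, u_j>.
Coefficients: <v, e_1> = -1/sqrt(5), <v, e_2> = -22/sqrt(105), <v, e_3> = 3/sqrt(1).
Square and sum: Σ |<v, e_j>|^2 = 290/21.
Compute ||v||^2 = v·v = 14.
Deficit = 14 − 290/21 = 4/21 ≥ 0, confirming Bessel's inequality. (The deficit equals ||v − Σ <v,e_j> e_j||^2, the squared distance from v to span{e_j}.)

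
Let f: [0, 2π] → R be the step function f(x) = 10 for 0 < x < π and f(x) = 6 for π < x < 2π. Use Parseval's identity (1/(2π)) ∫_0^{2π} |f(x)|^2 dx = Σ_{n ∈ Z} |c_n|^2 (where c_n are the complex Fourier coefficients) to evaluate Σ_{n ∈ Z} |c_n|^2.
Σ |c_n|^2 = 68

Parseval equates the L^2 energy of f (normalised by 1/(2π)) with the ℓ^2 sum of its Fourier coefficients: (1/(2π)) ∫_0^{2π} |f|^2 = Σ |c_n|^2.
Compute the left side: (1/(2π)) [∫_0^π 10^2 dx + ∫_π^{2π} 6^2 dx] = (1/(2π)) · (100π + 36π) = (100 + 36)/2 = 68.
So Σ_{n ∈ Z} |c_n|^2 = 68.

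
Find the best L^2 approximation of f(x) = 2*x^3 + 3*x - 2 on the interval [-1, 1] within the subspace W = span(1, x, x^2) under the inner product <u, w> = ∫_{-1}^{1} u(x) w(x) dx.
g(x) = 21*x/5 - 2

The best approximation g ∈ W is the orthogonal projection of f onto W. Writing g = a_0 + a_1 x + a_2 x^2, the coefficients solve the normal equations G · a = b where
  G_{ij} = <φ_i, φ_j> and b_i = <f, φ_i>, with φ_0 = 1, φ_1 = x, φ_2 = x^2.
G =
  [2, 0, 2/3]
  [0, 2/3, 0]
  [2/3, 0, 2/5],
b = (-4, 14/5, -4/3).
Solving gives a_0 = -2, a_1 = 21/5, a_2 = 0, so
  g(x) = 21*x/5 - 2.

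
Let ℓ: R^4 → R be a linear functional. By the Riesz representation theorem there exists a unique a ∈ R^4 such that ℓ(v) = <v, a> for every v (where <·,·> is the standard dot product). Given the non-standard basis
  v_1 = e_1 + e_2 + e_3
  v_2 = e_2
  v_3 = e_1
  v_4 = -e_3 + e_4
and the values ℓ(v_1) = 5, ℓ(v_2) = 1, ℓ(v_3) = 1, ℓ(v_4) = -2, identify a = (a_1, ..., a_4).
a = (1, 1, 3, 1)

Write a = (a_1, ..., a_4) in the standard basis. For each basis vector v_i, ℓ(v_i) = <v_i, a> is a linear equation in the a_j's. Collect the n equations into a matrix system V a = ℓ, where row i of V is v_i (expressed in the standard basis). Since V is invertible (lower-triangular with 1s on the diagonal, up to permutation), solve by back-substitution:
  V =
[[1, 1, 1, 0],
 [0, 1, 0, 0],
 [1, 0, 0, 0],
 [0, 0, -1, 1]]
  V a = (5, 1, 1, -2)
Solving gives a = (1, 1, 3, 1).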